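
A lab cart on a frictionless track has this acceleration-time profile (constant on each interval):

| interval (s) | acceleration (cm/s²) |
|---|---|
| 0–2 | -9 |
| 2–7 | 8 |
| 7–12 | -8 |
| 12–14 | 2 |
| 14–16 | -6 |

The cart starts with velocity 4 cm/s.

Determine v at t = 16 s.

-22 cm/s

Δv equals the area under the a-t graph; then v = v₀ + Δv.
0–2 s: -9 × 2 = -18 cm/s
2–7 s: 8 × 5 = 40 cm/s
7–12 s: -8 × 5 = -40 cm/s
12–14 s: 2 × 2 = 4 cm/s
14–16 s: -6 × 2 = -12 cm/s
Δv = -26 cm/s, so v(16) = 4 + (-26) = -22 cm/s.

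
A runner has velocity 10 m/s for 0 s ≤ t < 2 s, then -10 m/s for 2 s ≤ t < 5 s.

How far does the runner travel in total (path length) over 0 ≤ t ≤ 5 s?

Total distance travelled is ∫|v| dt — sum the magnitudes of each area piece.
0–2 s: |10| × 2 = 20 m
2–5 s: |-10| × 3 = 30 m
Total distance = 50 m

50 m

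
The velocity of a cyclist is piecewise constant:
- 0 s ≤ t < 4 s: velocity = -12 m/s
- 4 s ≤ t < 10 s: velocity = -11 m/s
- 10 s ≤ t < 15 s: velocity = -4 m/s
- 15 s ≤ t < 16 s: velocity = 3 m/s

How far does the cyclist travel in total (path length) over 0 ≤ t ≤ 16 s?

Distance (not displacement) is the total path length: add the absolute areas under v-t.
0–4 s: |-12| × 4 = 48 m
4–10 s: |-11| × 6 = 66 m
10–15 s: |-4| × 5 = 20 m
15–16 s: |3| × 1 = 3 m
Total distance = 137 m

137 m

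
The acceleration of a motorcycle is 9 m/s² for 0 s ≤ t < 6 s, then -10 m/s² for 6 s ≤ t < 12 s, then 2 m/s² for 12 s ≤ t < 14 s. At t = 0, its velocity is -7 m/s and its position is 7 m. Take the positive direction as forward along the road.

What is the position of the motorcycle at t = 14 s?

207 m

On each constant-a segment, Δv = aΔt and Δx = v₀Δt + ½aΔt²; chain segment to segment.
0–6 s: v starts -7 m/s; Δx = -7·6 + ½·9·6² = 120 m; v ends 47 m/s.
6–12 s: v starts 47 m/s; Δx = 47·6 + ½·-10·6² = 102 m; v ends -13 m/s.
12–14 s: v starts -13 m/s; Δx = -13·2 + ½·2·2² = -22 m; v ends -9 m/s.
x(14) = 7 + Σ Δx = 207 m.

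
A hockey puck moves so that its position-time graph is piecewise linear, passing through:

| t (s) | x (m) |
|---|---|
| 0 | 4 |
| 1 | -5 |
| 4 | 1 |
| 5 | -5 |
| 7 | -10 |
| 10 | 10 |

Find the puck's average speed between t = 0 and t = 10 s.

4.6 m/s

Average speed = (total path length)/(elapsed time); on a piecewise-linear x-t graph the path length is Σ|Δx|.
0–1 s: |Δx| = |-5 − 4| = 9 m
1–4 s: |Δx| = |1 − -5| = 6 m
4–5 s: |Δx| = |-5 − 1| = 6 m
5–7 s: |Δx| = |-10 − -5| = 5 m
7–10 s: |Δx| = |10 − -10| = 20 m
Total path = 46 m; average speed = 46/10 = 4.6 m/s.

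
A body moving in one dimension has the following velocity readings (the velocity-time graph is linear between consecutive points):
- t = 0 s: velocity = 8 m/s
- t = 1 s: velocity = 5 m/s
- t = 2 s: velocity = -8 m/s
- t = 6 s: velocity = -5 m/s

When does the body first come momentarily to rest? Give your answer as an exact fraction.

v changes sign on 1–2 s (from 5 to -8); the graph is linear there, so v = 0 at t = 1 + (-5)·(2 − 1)/(-8 − 5) = 18/13 s.

t = 18/13 s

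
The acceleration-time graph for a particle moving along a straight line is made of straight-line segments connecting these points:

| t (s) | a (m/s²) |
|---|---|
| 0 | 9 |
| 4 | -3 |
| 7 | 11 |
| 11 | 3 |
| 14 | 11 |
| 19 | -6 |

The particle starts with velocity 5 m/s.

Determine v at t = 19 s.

Δv equals the area under the a-t graph; then v = v₀ + Δv.
0–4 s: ½(9 + -3)(4) = 12 m/s
4–7 s: ½(-3 + 11)(3) = 12 m/s
7–11 s: ½(11 + 3)(4) = 28 m/s
11–14 s: ½(3 + 11)(3) = 21 m/s
14–19 s: ½(11 + -6)(5) = 12.5 m/s
Δv = 85.5 m/s, so v(19) = 5 + (85.5) = 90.5 m/s.

90.5 m/s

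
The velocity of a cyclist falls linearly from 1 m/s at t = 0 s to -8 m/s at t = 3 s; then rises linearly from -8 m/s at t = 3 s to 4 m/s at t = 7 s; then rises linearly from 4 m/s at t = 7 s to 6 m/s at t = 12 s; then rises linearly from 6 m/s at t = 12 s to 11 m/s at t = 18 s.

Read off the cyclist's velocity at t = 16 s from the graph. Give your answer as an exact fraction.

28/3 m/s

On 12–18 s the graph is linear from 6 to 11 m/s: v(16) = 6 + (11 − 6)·(16 − 12)/(18 − 12) = 28/3 m/s.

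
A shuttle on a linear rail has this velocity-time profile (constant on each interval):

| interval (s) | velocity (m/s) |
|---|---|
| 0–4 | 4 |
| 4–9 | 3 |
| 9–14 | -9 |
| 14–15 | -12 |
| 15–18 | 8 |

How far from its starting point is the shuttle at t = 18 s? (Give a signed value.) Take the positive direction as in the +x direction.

-2 m

Displacement is the signed area under the v-t curve.
0–4 s: 4 × 4 = 16 m
4–9 s: 3 × 5 = 15 m
9–14 s: -9 × 5 = -45 m
14–15 s: -12 × 1 = -12 m
15–18 s: 8 × 3 = 24 m
Net displacement = -2 m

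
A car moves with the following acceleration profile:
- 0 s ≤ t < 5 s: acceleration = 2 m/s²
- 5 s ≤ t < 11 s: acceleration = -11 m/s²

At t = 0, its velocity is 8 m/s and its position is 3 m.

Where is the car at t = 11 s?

On each constant-a segment, Δv = aΔt and Δx = v₀Δt + ½aΔt²; chain segment to segment.
0–5 s: v starts 8 m/s; Δx = 8·5 + ½·2·5² = 65 m; v ends 18 m/s.
5–11 s: v starts 18 m/s; Δx = 18·6 + ½·-11·6² = -90 m; v ends -48 m/s.
x(11) = 3 + Σ Δx = -22 m.

-22 m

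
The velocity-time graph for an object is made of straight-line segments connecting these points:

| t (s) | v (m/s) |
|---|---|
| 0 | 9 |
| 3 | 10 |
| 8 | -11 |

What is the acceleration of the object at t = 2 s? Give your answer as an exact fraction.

1/3 m/s²

Acceleration is the slope of the v-t graph on 0–3 s: (10 − 9)/(3 − 0) = 1/3 m/s².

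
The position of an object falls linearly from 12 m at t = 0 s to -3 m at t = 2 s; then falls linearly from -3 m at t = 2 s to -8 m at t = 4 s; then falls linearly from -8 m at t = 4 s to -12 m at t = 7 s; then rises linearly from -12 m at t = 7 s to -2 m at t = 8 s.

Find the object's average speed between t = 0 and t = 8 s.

4.25 m/s

Average speed = (total path length)/(elapsed time); on a piecewise-linear x-t graph the path length is Σ|Δx|.
0–2 s: |Δx| = |-3 − 12| = 15 m
2–4 s: |Δx| = |-8 − -3| = 5 m
4–7 s: |Δx| = |-12 − -8| = 4 m
7–8 s: |Δx| = |-2 − -12| = 10 m
Total path = 34 m; average speed = 34/8 = 4.25 m/s.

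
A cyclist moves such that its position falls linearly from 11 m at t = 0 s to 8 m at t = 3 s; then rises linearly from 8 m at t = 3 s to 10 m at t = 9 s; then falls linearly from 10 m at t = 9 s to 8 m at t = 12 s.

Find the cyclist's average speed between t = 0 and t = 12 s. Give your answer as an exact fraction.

Average speed = (total path length)/(elapsed time); on a piecewise-linear x-t graph the path length is Σ|Δx|.
0–3 s: |Δx| = |8 − 11| = 3 m
3–9 s: |Δx| = |10 − 8| = 2 m
9–12 s: |Δx| = |8 − 10| = 2 m
Total path = 7 m; average speed = 7/12 = 7/12 m/s.

7/12 m/s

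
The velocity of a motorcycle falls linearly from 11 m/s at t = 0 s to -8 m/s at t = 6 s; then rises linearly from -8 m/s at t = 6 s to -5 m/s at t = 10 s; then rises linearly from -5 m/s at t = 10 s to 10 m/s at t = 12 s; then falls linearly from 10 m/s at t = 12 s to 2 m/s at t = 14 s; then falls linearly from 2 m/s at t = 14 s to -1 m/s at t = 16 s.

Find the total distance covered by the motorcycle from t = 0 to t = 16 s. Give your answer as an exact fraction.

1467/19 m

Distance (not displacement) is the total path length: add the absolute areas under v-t.
0–6 s: v = 0 at t = 66/19 s; triangle areas 363/19 + 192/19 = 555/19 m
6–10 s: |½(-8 + -5)(4)| = 26 m
10–12 s: v = 0 at t = 32/3 s; triangle areas 5/3 + 20/3 = 25/3 m
12–14 s: |½(10 + 2)(2)| = 12 m
14–16 s: v = 0 at t = 46/3 s; triangle areas 4/3 + 1/3 = 5/3 m
Total distance = 1467/19 m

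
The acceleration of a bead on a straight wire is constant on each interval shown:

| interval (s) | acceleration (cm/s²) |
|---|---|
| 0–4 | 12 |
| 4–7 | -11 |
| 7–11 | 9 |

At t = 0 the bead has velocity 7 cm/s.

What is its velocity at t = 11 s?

58 cm/s

Δv equals the area under the a-t graph; then v = v₀ + Δv.
0–4 s: 12 × 4 = 48 cm/s
4–7 s: -11 × 3 = -33 cm/s
7–11 s: 9 × 4 = 36 cm/s
Δv = 51 cm/s, so v(11) = 7 + (51) = 58 cm/s.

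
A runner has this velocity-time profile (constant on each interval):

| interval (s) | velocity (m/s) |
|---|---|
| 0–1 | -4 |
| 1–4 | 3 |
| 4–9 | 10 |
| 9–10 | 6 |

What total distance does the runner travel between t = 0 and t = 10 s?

69 m

Distance (not displacement) is the total path length: add the absolute areas under v-t.
0–1 s: |-4| × 1 = 4 m
1–4 s: |3| × 3 = 9 m
4–9 s: |10| × 5 = 50 m
9–10 s: |6| × 1 = 6 m
Total distance = 69 m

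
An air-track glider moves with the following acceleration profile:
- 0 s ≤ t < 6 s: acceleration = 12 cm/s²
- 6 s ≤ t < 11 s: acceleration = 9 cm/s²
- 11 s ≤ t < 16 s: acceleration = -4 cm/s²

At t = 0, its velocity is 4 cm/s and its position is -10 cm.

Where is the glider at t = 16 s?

On each constant-a segment, Δv = aΔt and Δx = v₀Δt + ½aΔt²; chain segment to segment.
0–6 s: v starts 4 cm/s; Δx = 4·6 + ½·12·6² = 240 cm; v ends 76 cm/s.
6–11 s: v starts 76 cm/s; Δx = 76·5 + ½·9·5² = 492.5 cm; v ends 121 cm/s.
11–16 s: v starts 121 cm/s; Δx = 121·5 + ½·-4·5² = 555 cm; v ends 101 cm/s.
x(16) = -10 + Σ Δx = 1277.5 cm.

1277.5 cm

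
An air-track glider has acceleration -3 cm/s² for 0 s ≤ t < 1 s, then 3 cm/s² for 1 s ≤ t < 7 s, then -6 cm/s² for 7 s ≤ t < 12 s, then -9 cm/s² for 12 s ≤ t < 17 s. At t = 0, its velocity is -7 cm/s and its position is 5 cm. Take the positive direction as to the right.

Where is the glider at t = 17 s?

On each constant-a segment, Δv = aΔt and Δx = v₀Δt + ½aΔt²; chain segment to segment.
0–1 s: v starts -7 cm/s; Δx = -7·1 + ½·-3·1² = -8.5 cm; v ends -10 cm/s.
1–7 s: v starts -10 cm/s; Δx = -10·6 + ½·3·6² = -6 cm; v ends 8 cm/s.
7–12 s: v starts 8 cm/s; Δx = 8·5 + ½·-6·5² = -35 cm; v ends -22 cm/s.
12–17 s: v starts -22 cm/s; Δx = -22·5 + ½·-9·5² = -222.5 cm; v ends -67 cm/s.
x(17) = 5 + Σ Δx = -267 cm.

-267 cm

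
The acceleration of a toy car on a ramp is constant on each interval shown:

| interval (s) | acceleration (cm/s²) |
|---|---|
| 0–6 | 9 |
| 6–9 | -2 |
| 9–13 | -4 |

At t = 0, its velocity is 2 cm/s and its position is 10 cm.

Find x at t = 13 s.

511 cm

On each constant-a segment, Δv = aΔt and Δx = v₀Δt + ½aΔt²; chain segment to segment.
0–6 s: v starts 2 cm/s; Δx = 2·6 + ½·9·6² = 174 cm; v ends 56 cm/s.
6–9 s: v starts 56 cm/s; Δx = 56·3 + ½·-2·3² = 159 cm; v ends 50 cm/s.
9–13 s: v starts 50 cm/s; Δx = 50·4 + ½·-4·4² = 168 cm; v ends 34 cm/s.
x(13) = 10 + Σ Δx = 511 cm.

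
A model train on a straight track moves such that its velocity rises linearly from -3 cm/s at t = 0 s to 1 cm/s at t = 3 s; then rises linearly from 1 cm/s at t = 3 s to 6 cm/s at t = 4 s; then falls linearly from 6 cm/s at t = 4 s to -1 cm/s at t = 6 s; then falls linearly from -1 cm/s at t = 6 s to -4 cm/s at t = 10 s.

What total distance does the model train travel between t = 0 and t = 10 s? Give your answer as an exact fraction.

631/28 cm

Total distance travelled is ∫|v| dt — sum the magnitudes of each area piece.
0–3 s: v = 0 at t = 2.25 s; triangle areas 3.375 + 0.375 = 3.75 cm
3–4 s: |½(1 + 6)(1)| = 3.5 cm
4–6 s: v = 0 at t = 40/7 s; triangle areas 36/7 + 1/7 = 37/7 cm
6–10 s: |½(-1 + -4)(4)| = 10 cm
Total distance = 631/28 cm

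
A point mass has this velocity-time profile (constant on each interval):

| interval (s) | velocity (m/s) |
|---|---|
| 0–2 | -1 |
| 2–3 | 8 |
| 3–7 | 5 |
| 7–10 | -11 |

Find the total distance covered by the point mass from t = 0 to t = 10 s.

Distance (not displacement) is the total path length: add the absolute areas under v-t.
0–2 s: |-1| × 2 = 2 m
2–3 s: |8| × 1 = 8 m
3–7 s: |5| × 4 = 20 m
7–10 s: |-11| × 3 = 33 m
Total distance = 63 m

63 m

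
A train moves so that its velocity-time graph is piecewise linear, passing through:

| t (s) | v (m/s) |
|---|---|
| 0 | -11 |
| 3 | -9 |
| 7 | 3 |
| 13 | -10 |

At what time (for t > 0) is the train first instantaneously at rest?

v changes sign on 3–7 s (from -9 to 3); the graph is linear there, so v = 0 at t = 3 + (9)·(7 − 3)/(3 − -9) = 6 s.

t = 6 s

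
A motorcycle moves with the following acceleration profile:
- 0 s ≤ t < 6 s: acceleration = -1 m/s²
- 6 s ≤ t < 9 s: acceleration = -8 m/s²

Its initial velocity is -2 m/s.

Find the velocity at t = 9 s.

-32 m/s

Δv equals the area under the a-t graph; then v = v₀ + Δv.
0–6 s: -1 × 6 = -6 m/s
6–9 s: -8 × 3 = -24 m/s
Δv = -30 m/s, so v(9) = -2 + (-30) = -32 m/s.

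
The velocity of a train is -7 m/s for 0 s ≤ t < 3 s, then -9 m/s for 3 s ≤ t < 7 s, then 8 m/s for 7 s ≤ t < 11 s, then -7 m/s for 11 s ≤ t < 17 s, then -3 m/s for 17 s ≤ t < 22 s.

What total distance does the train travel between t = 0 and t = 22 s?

146 m

Distance (not displacement) is the total path length: add the absolute areas under v-t.
0–3 s: |-7| × 3 = 21 m
3–7 s: |-9| × 4 = 36 m
7–11 s: |8| × 4 = 32 m
11–17 s: |-7| × 6 = 42 m
17–22 s: |-3| × 5 = 15 m
Total distance = 146 m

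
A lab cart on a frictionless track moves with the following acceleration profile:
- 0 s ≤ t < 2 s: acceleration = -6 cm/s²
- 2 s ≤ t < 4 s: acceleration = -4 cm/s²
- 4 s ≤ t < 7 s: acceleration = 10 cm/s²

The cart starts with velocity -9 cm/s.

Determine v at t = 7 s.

Δv equals the area under the a-t graph; then v = v₀ + Δv.
0–2 s: -6 × 2 = -12 cm/s
2–4 s: -4 × 2 = -8 cm/s
4–7 s: 10 × 3 = 30 cm/s
Δv = 10 cm/s, so v(7) = -9 + (10) = 1 cm/s.

1 cm/s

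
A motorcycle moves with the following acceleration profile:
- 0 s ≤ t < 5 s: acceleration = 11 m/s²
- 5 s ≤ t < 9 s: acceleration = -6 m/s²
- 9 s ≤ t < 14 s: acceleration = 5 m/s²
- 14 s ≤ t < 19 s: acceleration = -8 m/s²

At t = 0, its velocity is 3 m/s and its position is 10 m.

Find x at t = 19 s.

774 m

On each constant-a segment, Δv = aΔt and Δx = v₀Δt + ½aΔt²; chain segment to segment.
0–5 s: v starts 3 m/s; Δx = 3·5 + ½·11·5² = 152.5 m; v ends 58 m/s.
5–9 s: v starts 58 m/s; Δx = 58·4 + ½·-6·4² = 184 m; v ends 34 m/s.
9–14 s: v starts 34 m/s; Δx = 34·5 + ½·5·5² = 232.5 m; v ends 59 m/s.
14–19 s: v starts 59 m/s; Δx = 59·5 + ½·-8·5² = 195 m; v ends 19 m/s.
x(19) = 10 + Σ Δx = 774 m.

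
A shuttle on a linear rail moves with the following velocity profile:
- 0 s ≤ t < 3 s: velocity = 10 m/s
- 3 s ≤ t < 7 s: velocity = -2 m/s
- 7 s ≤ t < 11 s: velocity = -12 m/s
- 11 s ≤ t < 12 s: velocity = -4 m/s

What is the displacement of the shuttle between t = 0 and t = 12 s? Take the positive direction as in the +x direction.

Displacement is the signed area under the v-t curve.
0–3 s: 10 × 3 = 30 m
3–7 s: -2 × 4 = -8 m
7–11 s: -12 × 4 = -48 m
11–12 s: -4 × 1 = -4 m
Net displacement = -30 m

-30 m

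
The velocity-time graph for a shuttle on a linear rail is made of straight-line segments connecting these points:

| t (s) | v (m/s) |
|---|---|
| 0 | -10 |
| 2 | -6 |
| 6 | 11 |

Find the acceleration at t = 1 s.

Acceleration is the slope of the v-t graph on 0–2 s: (-6 − -10)/(2 − 0) = 2 m/s².

2 m/s²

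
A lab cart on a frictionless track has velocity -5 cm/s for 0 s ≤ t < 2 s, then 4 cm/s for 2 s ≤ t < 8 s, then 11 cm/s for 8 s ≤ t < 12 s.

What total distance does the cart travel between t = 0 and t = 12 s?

Distance (not displacement) is the total path length: add the absolute areas under v-t.
0–2 s: |-5| × 2 = 10 cm
2–8 s: |4| × 6 = 24 cm
8–12 s: |11| × 4 = 44 cm
Total distance = 78 cm

78 cm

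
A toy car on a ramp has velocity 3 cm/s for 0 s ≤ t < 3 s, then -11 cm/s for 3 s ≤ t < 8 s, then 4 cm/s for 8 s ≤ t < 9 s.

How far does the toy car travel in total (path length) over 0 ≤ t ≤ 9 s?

68 cm

Total distance travelled is ∫|v| dt — sum the magnitudes of each area piece.
0–3 s: |3| × 3 = 9 cm
3–8 s: |-11| × 5 = 55 cm
8–9 s: |4| × 1 = 4 cm
Total distance = 68 cm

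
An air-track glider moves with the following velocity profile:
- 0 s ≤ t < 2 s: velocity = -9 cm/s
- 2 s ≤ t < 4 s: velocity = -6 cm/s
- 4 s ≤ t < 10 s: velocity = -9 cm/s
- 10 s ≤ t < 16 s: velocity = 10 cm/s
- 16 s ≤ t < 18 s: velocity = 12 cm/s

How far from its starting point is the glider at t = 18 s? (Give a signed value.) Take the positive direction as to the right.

Displacement is the signed area under the v-t curve.
0–2 s: -9 × 2 = -18 cm
2–4 s: -6 × 2 = -12 cm
4–10 s: -9 × 6 = -54 cm
10–16 s: 10 × 6 = 60 cm
16–18 s: 12 × 2 = 24 cm
Net displacement = 0 cm

0 cm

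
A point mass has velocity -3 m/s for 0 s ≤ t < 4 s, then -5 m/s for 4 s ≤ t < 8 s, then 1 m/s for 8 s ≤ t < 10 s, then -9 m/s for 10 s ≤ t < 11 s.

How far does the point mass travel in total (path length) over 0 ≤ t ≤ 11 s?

43 m

Total distance travelled is ∫|v| dt — sum the magnitudes of each area piece.
0–4 s: |-3| × 4 = 12 m
4–8 s: |-5| × 4 = 20 m
8–10 s: |1| × 2 = 2 m
10–11 s: |-9| × 1 = 9 m
Total distance = 43 m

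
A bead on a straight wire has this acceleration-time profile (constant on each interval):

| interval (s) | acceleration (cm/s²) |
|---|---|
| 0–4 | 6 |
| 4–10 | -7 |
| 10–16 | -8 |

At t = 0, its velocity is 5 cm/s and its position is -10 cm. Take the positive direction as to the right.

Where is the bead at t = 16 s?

-116 cm

On each constant-a segment, Δv = aΔt and Δx = v₀Δt + ½aΔt²; chain segment to segment.
0–4 s: v starts 5 cm/s; Δx = 5·4 + ½·6·4² = 68 cm; v ends 29 cm/s.
4–10 s: v starts 29 cm/s; Δx = 29·6 + ½·-7·6² = 48 cm; v ends -13 cm/s.
10–16 s: v starts -13 cm/s; Δx = -13·6 + ½·-8·6² = -222 cm; v ends -61 cm/s.
x(16) = -10 + Σ Δx = -116 cm.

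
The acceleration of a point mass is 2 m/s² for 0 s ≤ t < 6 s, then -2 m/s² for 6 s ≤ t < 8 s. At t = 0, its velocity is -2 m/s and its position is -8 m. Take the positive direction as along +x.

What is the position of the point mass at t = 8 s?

On each constant-a segment, Δv = aΔt and Δx = v₀Δt + ½aΔt²; chain segment to segment.
0–6 s: v starts -2 m/s; Δx = -2·6 + ½·2·6² = 24 m; v ends 10 m/s.
6–8 s: v starts 10 m/s; Δx = 10·2 + ½·-2·2² = 16 m; v ends 6 m/s.
x(8) = -8 + Σ Δx = 32 m.

32 m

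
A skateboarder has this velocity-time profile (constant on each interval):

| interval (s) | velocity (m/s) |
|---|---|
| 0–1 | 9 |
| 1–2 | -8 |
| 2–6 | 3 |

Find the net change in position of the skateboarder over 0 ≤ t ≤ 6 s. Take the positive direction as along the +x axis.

Net displacement equals the area under the velocity-time graph (areas below the axis count negative).
0–1 s: 9 × 1 = 9 m
1–2 s: -8 × 1 = -8 m
2–6 s: 3 × 4 = 12 m
Net displacement = 13 m

13 m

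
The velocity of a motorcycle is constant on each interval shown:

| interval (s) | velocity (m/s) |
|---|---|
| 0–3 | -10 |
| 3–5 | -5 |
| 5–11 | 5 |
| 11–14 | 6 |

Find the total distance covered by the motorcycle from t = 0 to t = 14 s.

Distance (not displacement) is the total path length: add the absolute areas under v-t.
0–3 s: |-10| × 3 = 30 m
3–5 s: |-5| × 2 = 10 m
5–11 s: |5| × 6 = 30 m
11–14 s: |6| × 3 = 18 m
Total distance = 88 m

88 m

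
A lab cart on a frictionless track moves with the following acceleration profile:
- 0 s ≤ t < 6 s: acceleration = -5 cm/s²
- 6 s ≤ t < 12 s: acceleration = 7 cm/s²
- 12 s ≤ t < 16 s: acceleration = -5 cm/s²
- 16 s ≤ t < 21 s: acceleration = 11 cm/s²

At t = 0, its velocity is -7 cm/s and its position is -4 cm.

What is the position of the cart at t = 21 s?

On each constant-a segment, Δv = aΔt and Δx = v₀Δt + ½aΔt²; chain segment to segment.
0–6 s: v starts -7 cm/s; Δx = -7·6 + ½·-5·6² = -132 cm; v ends -37 cm/s.
6–12 s: v starts -37 cm/s; Δx = -37·6 + ½·7·6² = -96 cm; v ends 5 cm/s.
12–16 s: v starts 5 cm/s; Δx = 5·4 + ½·-5·4² = -20 cm; v ends -15 cm/s.
16–21 s: v starts -15 cm/s; Δx = -15·5 + ½·11·5² = 62.5 cm; v ends 40 cm/s.
x(21) = -4 + Σ Δx = -189.5 cm.

-189.5 cm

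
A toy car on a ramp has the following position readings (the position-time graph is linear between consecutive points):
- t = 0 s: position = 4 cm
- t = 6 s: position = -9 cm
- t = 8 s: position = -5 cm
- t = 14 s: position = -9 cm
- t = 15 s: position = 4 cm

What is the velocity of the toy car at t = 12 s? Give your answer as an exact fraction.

-2/3 cm/s

Velocity is the slope of the x-t graph on 8–14 s: (-9 − -5)/(14 − 8) = -2/3 cm/s.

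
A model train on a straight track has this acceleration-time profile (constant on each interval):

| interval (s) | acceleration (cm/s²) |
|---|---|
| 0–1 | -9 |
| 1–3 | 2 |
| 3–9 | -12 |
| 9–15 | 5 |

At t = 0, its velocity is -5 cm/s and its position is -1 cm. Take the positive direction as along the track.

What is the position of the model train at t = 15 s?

On each constant-a segment, Δv = aΔt and Δx = v₀Δt + ½aΔt²; chain segment to segment.
0–1 s: v starts -5 cm/s; Δx = -5·1 + ½·-9·1² = -9.5 cm; v ends -14 cm/s.
1–3 s: v starts -14 cm/s; Δx = -14·2 + ½·2·2² = -24 cm; v ends -10 cm/s.
3–9 s: v starts -10 cm/s; Δx = -10·6 + ½·-12·6² = -276 cm; v ends -82 cm/s.
9–15 s: v starts -82 cm/s; Δx = -82·6 + ½·5·6² = -402 cm; v ends -52 cm/s.
x(15) = -1 + Σ Δx = -712.5 cm.

-712.5 cm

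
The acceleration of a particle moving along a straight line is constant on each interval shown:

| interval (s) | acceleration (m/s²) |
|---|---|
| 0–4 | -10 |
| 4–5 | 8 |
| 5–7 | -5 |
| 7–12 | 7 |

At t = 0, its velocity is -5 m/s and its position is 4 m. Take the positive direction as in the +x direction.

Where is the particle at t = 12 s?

-368.5 m

On each constant-a segment, Δv = aΔt and Δx = v₀Δt + ½aΔt²; chain segment to segment.
0–4 s: v starts -5 m/s; Δx = -5·4 + ½·-10·4² = -100 m; v ends -45 m/s.
4–5 s: v starts -45 m/s; Δx = -45·1 + ½·8·1² = -41 m; v ends -37 m/s.
5–7 s: v starts -37 m/s; Δx = -37·2 + ½·-5·2² = -84 m; v ends -47 m/s.
7–12 s: v starts -47 m/s; Δx = -47·5 + ½·7·5² = -147.5 m; v ends -12 m/s.
x(12) = 4 + Σ Δx = -368.5 m.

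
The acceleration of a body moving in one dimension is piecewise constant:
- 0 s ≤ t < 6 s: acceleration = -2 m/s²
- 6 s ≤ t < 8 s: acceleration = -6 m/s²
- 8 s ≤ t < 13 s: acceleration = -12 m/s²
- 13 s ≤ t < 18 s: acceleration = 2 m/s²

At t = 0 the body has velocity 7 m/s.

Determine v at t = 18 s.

-67 m/s

Δv equals the area under the a-t graph; then v = v₀ + Δv.
0–6 s: -2 × 6 = -12 m/s
6–8 s: -6 × 2 = -12 m/s
8–13 s: -12 × 5 = -60 m/s
13–18 s: 2 × 5 = 10 m/s
Δv = -74 m/s, so v(18) = 7 + (-74) = -67 m/s.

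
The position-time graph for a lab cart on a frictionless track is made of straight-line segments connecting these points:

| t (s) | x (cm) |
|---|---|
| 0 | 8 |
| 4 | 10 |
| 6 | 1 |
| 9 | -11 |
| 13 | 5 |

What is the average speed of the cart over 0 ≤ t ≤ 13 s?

3 cm/s

Average speed = (total path length)/(elapsed time); on a piecewise-linear x-t graph the path length is Σ|Δx|.
0–4 s: |Δx| = |10 − 8| = 2 cm
4–6 s: |Δx| = |1 − 10| = 9 cm
6–9 s: |Δx| = |-11 − 1| = 12 cm
9–13 s: |Δx| = |5 − -11| = 16 cm
Total path = 39 cm; average speed = 39/13 = 3 cm/s.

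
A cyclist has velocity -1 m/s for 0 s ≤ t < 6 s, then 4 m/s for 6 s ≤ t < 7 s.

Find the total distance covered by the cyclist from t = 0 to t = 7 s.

Total distance travelled is ∫|v| dt — sum the magnitudes of each area piece.
0–6 s: |-1| × 6 = 6 m
6–7 s: |4| × 1 = 4 m
Total distance = 10 m

10 m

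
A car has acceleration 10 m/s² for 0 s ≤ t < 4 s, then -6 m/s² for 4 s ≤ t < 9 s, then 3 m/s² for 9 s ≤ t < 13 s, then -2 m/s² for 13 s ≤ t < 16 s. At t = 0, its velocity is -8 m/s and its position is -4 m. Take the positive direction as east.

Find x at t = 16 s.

194 m

On each constant-a segment, Δv = aΔt and Δx = v₀Δt + ½aΔt²; chain segment to segment.
0–4 s: v starts -8 m/s; Δx = -8·4 + ½·10·4² = 48 m; v ends 32 m/s.
4–9 s: v starts 32 m/s; Δx = 32·5 + ½·-6·5² = 85 m; v ends 2 m/s.
9–13 s: v starts 2 m/s; Δx = 2·4 + ½·3·4² = 32 m; v ends 14 m/s.
13–16 s: v starts 14 m/s; Δx = 14·3 + ½·-2·3² = 33 m; v ends 8 m/s.
x(16) = -4 + Σ Δx = 194 m.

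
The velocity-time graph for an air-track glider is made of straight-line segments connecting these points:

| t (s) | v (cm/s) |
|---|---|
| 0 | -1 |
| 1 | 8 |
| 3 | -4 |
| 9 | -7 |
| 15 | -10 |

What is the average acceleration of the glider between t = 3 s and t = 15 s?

-0.5 cm/s²

Average acceleration = Δv/Δt = (-10 − -4)/(15 − 3) = -0.5 cm/s².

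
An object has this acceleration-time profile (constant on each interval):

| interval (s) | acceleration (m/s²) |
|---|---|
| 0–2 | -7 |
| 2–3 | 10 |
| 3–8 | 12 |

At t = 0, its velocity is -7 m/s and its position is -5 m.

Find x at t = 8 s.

46 m

On each constant-a segment, Δv = aΔt and Δx = v₀Δt + ½aΔt²; chain segment to segment.
0–2 s: v starts -7 m/s; Δx = -7·2 + ½·-7·2² = -28 m; v ends -21 m/s.
2–3 s: v starts -21 m/s; Δx = -21·1 + ½·10·1² = -16 m; v ends -11 m/s.
3–8 s: v starts -11 m/s; Δx = -11·5 + ½·12·5² = 95 m; v ends 49 m/s.
x(8) = -5 + Σ Δx = 46 m.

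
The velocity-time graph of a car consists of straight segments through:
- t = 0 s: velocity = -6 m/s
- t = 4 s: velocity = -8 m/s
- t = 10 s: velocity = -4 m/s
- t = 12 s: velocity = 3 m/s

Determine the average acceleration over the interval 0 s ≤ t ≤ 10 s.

0.2 m/s²

Average acceleration = Δv/Δt = (-4 − -6)/(10 − 0) = 0.2 m/s².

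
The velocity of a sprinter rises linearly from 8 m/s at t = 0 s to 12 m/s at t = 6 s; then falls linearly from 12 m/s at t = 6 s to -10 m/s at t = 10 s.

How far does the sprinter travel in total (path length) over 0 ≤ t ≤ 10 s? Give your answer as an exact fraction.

904/11 m

Total distance travelled is ∫|v| dt — sum the magnitudes of each area piece.
0–6 s: |½(8 + 12)(6)| = 60 m
6–10 s: v = 0 at t = 90/11 s; triangle areas 144/11 + 100/11 = 244/11 m
Total distance = 904/11 m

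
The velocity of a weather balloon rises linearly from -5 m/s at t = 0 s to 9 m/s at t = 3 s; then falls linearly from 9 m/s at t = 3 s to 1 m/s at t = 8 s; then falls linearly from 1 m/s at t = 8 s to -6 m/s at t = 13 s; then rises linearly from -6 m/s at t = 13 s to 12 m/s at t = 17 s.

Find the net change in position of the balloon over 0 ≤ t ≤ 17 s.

30.5 m

Net displacement equals the area under the velocity-time graph (areas below the axis count negative).
0–3 s: ½(-5 + 9)(3) = 6 m
3–8 s: ½(9 + 1)(5) = 25 m
8–13 s: ½(1 + -6)(5) = -12.5 m
13–17 s: ½(-6 + 12)(4) = 12 m
Net displacement = 30.5 m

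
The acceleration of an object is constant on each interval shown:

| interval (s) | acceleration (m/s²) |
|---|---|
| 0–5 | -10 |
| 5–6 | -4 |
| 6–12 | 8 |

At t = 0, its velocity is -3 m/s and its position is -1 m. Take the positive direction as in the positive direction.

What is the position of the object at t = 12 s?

-394 m

On each constant-a segment, Δv = aΔt and Δx = v₀Δt + ½aΔt²; chain segment to segment.
0–5 s: v starts -3 m/s; Δx = -3·5 + ½·-10·5² = -140 m; v ends -53 m/s.
5–6 s: v starts -53 m/s; Δx = -53·1 + ½·-4·1² = -55 m; v ends -57 m/s.
6–12 s: v starts -57 m/s; Δx = -57·6 + ½·8·6² = -198 m; v ends -9 m/s.
x(12) = -1 + Σ Δx = -394 m.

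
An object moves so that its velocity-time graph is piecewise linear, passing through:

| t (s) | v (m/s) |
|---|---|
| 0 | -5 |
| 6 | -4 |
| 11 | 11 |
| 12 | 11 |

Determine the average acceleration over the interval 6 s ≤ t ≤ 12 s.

Average acceleration = Δv/Δt = (11 − -4)/(12 − 6) = 2.5 m/s².

2.5 m/s²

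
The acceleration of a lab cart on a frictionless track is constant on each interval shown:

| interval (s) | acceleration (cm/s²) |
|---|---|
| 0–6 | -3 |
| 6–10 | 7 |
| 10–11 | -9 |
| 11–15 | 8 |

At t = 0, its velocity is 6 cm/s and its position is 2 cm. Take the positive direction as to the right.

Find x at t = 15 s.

On each constant-a segment, Δv = aΔt and Δx = v₀Δt + ½aΔt²; chain segment to segment.
0–6 s: v starts 6 cm/s; Δx = 6·6 + ½·-3·6² = -18 cm; v ends -12 cm/s.
6–10 s: v starts -12 cm/s; Δx = -12·4 + ½·7·4² = 8 cm; v ends 16 cm/s.
10–11 s: v starts 16 cm/s; Δx = 16·1 + ½·-9·1² = 11.5 cm; v ends 7 cm/s.
11–15 s: v starts 7 cm/s; Δx = 7·4 + ½·8·4² = 92 cm; v ends 39 cm/s.
x(15) = 2 + Σ Δx = 95.5 cm.

95.5 cm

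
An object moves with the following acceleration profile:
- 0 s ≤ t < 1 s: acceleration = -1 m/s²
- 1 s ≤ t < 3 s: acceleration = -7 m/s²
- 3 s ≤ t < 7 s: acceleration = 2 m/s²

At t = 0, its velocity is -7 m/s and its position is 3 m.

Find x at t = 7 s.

On each constant-a segment, Δv = aΔt and Δx = v₀Δt + ½aΔt²; chain segment to segment.
0–1 s: v starts -7 m/s; Δx = -7·1 + ½·-1·1² = -7.5 m; v ends -8 m/s.
1–3 s: v starts -8 m/s; Δx = -8·2 + ½·-7·2² = -30 m; v ends -22 m/s.
3–7 s: v starts -22 m/s; Δx = -22·4 + ½·2·4² = -72 m; v ends -14 m/s.
x(7) = 3 + Σ Δx = -106.5 m.

-106.5 m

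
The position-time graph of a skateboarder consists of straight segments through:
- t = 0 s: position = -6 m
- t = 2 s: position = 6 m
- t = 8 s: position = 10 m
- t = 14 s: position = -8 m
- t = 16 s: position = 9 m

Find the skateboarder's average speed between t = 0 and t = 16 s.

Average speed = (total path length)/(elapsed time); on a piecewise-linear x-t graph the path length is Σ|Δx|.
0–2 s: |Δx| = |6 − -6| = 12 m
2–8 s: |Δx| = |10 − 6| = 4 m
8–14 s: |Δx| = |-8 − 10| = 18 m
14–16 s: |Δx| = |9 − -8| = 17 m
Total path = 51 m; average speed = 51/16 = 3.1875 m/s.

3.1875 m/s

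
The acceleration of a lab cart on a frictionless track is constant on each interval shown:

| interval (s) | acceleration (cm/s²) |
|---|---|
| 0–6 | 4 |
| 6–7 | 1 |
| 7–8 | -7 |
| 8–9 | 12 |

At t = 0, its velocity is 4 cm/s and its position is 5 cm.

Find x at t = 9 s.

On each constant-a segment, Δv = aΔt and Δx = v₀Δt + ½aΔt²; chain segment to segment.
0–6 s: v starts 4 cm/s; Δx = 4·6 + ½·4·6² = 96 cm; v ends 28 cm/s.
6–7 s: v starts 28 cm/s; Δx = 28·1 + ½·1·1² = 28.5 cm; v ends 29 cm/s.
7–8 s: v starts 29 cm/s; Δx = 29·1 + ½·-7·1² = 25.5 cm; v ends 22 cm/s.
8–9 s: v starts 22 cm/s; Δx = 22·1 + ½·12·1² = 28 cm; v ends 34 cm/s.
x(9) = 5 + Σ Δx = 183 cm.

183 cm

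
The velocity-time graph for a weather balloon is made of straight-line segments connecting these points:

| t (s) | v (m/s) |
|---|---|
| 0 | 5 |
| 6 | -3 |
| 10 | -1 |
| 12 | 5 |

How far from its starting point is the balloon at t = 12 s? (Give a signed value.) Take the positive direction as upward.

2 m

Net displacement equals the area under the velocity-time graph (areas below the axis count negative).
0–6 s: ½(5 + -3)(6) = 6 m
6–10 s: ½(-3 + -1)(4) = -8 m
10–12 s: ½(-1 + 5)(2) = 4 m
Net displacement = 2 m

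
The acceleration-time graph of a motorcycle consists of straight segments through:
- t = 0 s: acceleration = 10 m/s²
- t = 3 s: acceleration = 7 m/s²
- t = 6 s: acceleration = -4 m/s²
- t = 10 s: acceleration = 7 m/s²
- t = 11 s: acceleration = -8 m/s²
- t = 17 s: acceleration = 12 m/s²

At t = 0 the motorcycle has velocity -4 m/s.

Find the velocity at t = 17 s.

Δv equals the area under the a-t graph; then v = v₀ + Δv.
0–3 s: ½(10 + 7)(3) = 25.5 m/s
3–6 s: ½(7 + -4)(3) = 4.5 m/s
6–10 s: ½(-4 + 7)(4) = 6 m/s
10–11 s: ½(7 + -8)(1) = -0.5 m/s
11–17 s: ½(-8 + 12)(6) = 12 m/s
Δv = 47.5 m/s, so v(17) = -4 + (47.5) = 43.5 m/s.

43.5 m/s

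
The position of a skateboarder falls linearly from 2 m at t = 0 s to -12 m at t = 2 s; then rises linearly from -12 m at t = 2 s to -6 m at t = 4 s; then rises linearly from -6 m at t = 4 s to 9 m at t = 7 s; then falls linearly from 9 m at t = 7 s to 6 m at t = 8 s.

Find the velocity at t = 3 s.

Velocity is the slope of the x-t graph on 2–4 s: (-6 − -12)/(4 − 2) = 3 m/s.

3 m/s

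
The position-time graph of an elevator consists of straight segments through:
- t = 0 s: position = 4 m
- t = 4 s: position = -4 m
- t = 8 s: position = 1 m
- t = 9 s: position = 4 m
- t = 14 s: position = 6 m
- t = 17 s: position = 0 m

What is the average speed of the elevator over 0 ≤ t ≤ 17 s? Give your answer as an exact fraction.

Average speed = (total path length)/(elapsed time); on a piecewise-linear x-t graph the path length is Σ|Δx|.
0–4 s: |Δx| = |-4 − 4| = 8 m
4–8 s: |Δx| = |1 − -4| = 5 m
8–9 s: |Δx| = |4 − 1| = 3 m
9–14 s: |Δx| = |6 − 4| = 2 m
14–17 s: |Δx| = |0 − 6| = 6 m
Total path = 24 m; average speed = 24/17 = 24/17 m/s.

24/17 m/s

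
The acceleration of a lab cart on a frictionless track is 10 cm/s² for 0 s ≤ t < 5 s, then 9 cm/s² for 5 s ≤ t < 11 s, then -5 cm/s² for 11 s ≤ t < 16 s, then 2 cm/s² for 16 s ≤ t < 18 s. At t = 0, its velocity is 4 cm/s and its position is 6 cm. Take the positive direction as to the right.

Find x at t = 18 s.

On each constant-a segment, Δv = aΔt and Δx = v₀Δt + ½aΔt²; chain segment to segment.
0–5 s: v starts 4 cm/s; Δx = 4·5 + ½·10·5² = 145 cm; v ends 54 cm/s.
5–11 s: v starts 54 cm/s; Δx = 54·6 + ½·9·6² = 486 cm; v ends 108 cm/s.
11–16 s: v starts 108 cm/s; Δx = 108·5 + ½·-5·5² = 477.5 cm; v ends 83 cm/s.
16–18 s: v starts 83 cm/s; Δx = 83·2 + ½·2·2² = 170 cm; v ends 87 cm/s.
x(18) = 6 + Σ Δx = 1284.5 cm.

1284.5 cm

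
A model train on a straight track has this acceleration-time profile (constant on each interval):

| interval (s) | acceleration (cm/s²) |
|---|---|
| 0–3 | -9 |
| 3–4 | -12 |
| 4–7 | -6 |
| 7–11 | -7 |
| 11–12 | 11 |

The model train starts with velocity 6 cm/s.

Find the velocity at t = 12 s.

Δv equals the area under the a-t graph; then v = v₀ + Δv.
0–3 s: -9 × 3 = -27 cm/s
3–4 s: -12 × 1 = -12 cm/s
4–7 s: -6 × 3 = -18 cm/s
7–11 s: -7 × 4 = -28 cm/s
11–12 s: 11 × 1 = 11 cm/s
Δv = -74 cm/s, so v(12) = 6 + (-74) = -68 cm/s.

-68 cm/s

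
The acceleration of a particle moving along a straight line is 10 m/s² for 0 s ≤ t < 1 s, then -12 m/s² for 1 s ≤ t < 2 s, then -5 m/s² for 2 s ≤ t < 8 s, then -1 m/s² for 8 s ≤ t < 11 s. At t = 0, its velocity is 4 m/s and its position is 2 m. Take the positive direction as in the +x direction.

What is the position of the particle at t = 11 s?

On each constant-a segment, Δv = aΔt and Δx = v₀Δt + ½aΔt²; chain segment to segment.
0–1 s: v starts 4 m/s; Δx = 4·1 + ½·10·1² = 9 m; v ends 14 m/s.
1–2 s: v starts 14 m/s; Δx = 14·1 + ½·-12·1² = 8 m; v ends 2 m/s.
2–8 s: v starts 2 m/s; Δx = 2·6 + ½·-5·6² = -78 m; v ends -28 m/s.
8–11 s: v starts -28 m/s; Δx = -28·3 + ½·-1·3² = -88.5 m; v ends -31 m/s.
x(11) = 2 + Σ Δx = -147.5 m.

-147.5 m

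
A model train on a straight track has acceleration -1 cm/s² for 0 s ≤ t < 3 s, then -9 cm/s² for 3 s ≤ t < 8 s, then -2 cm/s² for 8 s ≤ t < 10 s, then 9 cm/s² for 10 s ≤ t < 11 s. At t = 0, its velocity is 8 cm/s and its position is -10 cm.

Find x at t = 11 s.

-201.5 cm

On each constant-a segment, Δv = aΔt and Δx = v₀Δt + ½aΔt²; chain segment to segment.
0–3 s: v starts 8 cm/s; Δx = 8·3 + ½·-1·3² = 19.5 cm; v ends 5 cm/s.
3–8 s: v starts 5 cm/s; Δx = 5·5 + ½·-9·5² = -87.5 cm; v ends -40 cm/s.
8–10 s: v starts -40 cm/s; Δx = -40·2 + ½·-2·2² = -84 cm; v ends -44 cm/s.
10–11 s: v starts -44 cm/s; Δx = -44·1 + ½·9·1² = -39.5 cm; v ends -35 cm/s.
x(11) = -10 + Σ Δx = -201.5 cm.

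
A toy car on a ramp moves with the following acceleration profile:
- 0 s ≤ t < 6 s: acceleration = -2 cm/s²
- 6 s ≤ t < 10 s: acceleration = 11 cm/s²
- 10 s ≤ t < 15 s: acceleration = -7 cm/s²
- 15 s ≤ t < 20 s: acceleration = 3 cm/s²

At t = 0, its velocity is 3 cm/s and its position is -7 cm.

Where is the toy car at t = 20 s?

152 cm

On each constant-a segment, Δv = aΔt and Δx = v₀Δt + ½aΔt²; chain segment to segment.
0–6 s: v starts 3 cm/s; Δx = 3·6 + ½·-2·6² = -18 cm; v ends -9 cm/s.
6–10 s: v starts -9 cm/s; Δx = -9·4 + ½·11·4² = 52 cm; v ends 35 cm/s.
10–15 s: v starts 35 cm/s; Δx = 35·5 + ½·-7·5² = 87.5 cm; v ends 0 cm/s.
15–20 s: v starts 0 cm/s; Δx = 0·5 + ½·3·5² = 37.5 cm; v ends 15 cm/s.
x(20) = -7 + Σ Δx = 152 cm.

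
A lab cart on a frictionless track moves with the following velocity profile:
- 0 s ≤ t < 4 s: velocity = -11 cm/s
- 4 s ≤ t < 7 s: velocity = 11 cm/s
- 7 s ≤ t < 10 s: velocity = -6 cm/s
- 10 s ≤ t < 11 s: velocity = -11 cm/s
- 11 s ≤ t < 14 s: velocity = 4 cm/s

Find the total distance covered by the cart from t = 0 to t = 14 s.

Distance (not displacement) is the total path length: add the absolute areas under v-t.
0–4 s: |-11| × 4 = 44 cm
4–7 s: |11| × 3 = 33 cm
7–10 s: |-6| × 3 = 18 cm
10–11 s: |-11| × 1 = 11 cm
11–14 s: |4| × 3 = 12 cm
Total distance = 118 cm

118 cm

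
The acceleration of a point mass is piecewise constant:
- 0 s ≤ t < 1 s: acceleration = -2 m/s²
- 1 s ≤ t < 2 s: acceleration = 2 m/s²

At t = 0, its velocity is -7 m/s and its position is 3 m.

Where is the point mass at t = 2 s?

-13 m

On each constant-a segment, Δv = aΔt and Δx = v₀Δt + ½aΔt²; chain segment to segment.
0–1 s: v starts -7 m/s; Δx = -7·1 + ½·-2·1² = -8 m; v ends -9 m/s.
1–2 s: v starts -9 m/s; Δx = -9·1 + ½·2·1² = -8 m; v ends -7 m/s.
x(2) = 3 + Σ Δx = -13 m.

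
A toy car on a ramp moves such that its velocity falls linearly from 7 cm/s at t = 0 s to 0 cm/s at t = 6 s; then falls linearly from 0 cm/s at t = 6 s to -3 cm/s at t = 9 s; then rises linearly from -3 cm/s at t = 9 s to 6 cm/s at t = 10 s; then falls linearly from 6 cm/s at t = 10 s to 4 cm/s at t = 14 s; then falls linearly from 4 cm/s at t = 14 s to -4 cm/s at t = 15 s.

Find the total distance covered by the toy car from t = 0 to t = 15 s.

50 cm

Total distance travelled is ∫|v| dt — sum the magnitudes of each area piece.
0–6 s: |½(7 + 0)(6)| = 21 cm
6–9 s: |½(0 + -3)(3)| = 4.5 cm
9–10 s: v = 0 at t = 28/3 s; triangle areas 0.5 + 2 = 2.5 cm
10–14 s: |½(6 + 4)(4)| = 20 cm
14–15 s: v = 0 at t = 14.5 s; triangle areas 1 + 1 = 2 cm
Total distance = 50 cm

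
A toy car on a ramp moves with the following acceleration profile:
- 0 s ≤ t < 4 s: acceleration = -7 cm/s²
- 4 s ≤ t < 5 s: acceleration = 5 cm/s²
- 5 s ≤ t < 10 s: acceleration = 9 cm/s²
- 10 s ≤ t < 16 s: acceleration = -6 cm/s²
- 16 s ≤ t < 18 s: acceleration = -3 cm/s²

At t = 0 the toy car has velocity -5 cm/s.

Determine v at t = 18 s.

-25 cm/s

Δv equals the area under the a-t graph; then v = v₀ + Δv.
0–4 s: -7 × 4 = -28 cm/s
4–5 s: 5 × 1 = 5 cm/s
5–10 s: 9 × 5 = 45 cm/s
10–16 s: -6 × 6 = -36 cm/s
16–18 s: -3 × 2 = -6 cm/s
Δv = -20 cm/s, so v(18) = -5 + (-20) = -25 cm/s.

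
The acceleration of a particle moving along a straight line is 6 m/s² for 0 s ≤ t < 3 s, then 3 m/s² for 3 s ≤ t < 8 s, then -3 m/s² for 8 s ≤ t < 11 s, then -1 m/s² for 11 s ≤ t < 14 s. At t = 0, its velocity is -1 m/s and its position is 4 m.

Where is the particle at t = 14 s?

On each constant-a segment, Δv = aΔt and Δx = v₀Δt + ½aΔt²; chain segment to segment.
0–3 s: v starts -1 m/s; Δx = -1·3 + ½·6·3² = 24 m; v ends 17 m/s.
3–8 s: v starts 17 m/s; Δx = 17·5 + ½·3·5² = 122.5 m; v ends 32 m/s.
8–11 s: v starts 32 m/s; Δx = 32·3 + ½·-3·3² = 82.5 m; v ends 23 m/s.
11–14 s: v starts 23 m/s; Δx = 23·3 + ½·-1·3² = 64.5 m; v ends 20 m/s.
x(14) = 4 + Σ Δx = 297.5 m.

297.5 m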